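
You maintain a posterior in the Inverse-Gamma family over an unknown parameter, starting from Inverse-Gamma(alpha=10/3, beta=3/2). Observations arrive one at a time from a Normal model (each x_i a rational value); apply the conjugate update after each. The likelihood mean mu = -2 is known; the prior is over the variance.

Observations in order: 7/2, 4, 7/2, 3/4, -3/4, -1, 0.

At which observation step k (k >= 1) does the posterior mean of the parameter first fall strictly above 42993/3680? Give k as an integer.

obs 1: x=7/2 → posterior Inverse-Gamma(23/6, 133/8)
obs 2: x=4 → posterior Inverse-Gamma(13/3, 277/8)
obs 3: x=7/2 → posterior Inverse-Gamma(29/6, 199/4)
obs 4: x=3/4 → posterior Inverse-Gamma(16/3, 1713/32)
obs 5: x=-3/4 → posterior Inverse-Gamma(35/6, 869/16)
obs 6: x=-1 → posterior Inverse-Gamma(19/3, 877/16)
obs 7: x=0 → posterior Inverse-Gamma(41/6, 909/16)

k = 3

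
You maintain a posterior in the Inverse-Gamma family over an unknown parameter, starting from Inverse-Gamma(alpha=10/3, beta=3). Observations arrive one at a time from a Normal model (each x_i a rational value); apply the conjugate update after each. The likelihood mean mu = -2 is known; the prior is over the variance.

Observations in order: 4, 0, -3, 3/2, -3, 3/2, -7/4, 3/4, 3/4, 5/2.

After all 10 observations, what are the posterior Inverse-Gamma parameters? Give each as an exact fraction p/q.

alpha=25/3, beta=1727/32

obs 1: x=4 → posterior Inverse-Gamma(23/6, 21)
obs 2: x=0 → posterior Inverse-Gamma(13/3, 23)
obs 3: x=-3 → posterior Inverse-Gamma(29/6, 47/2)
obs 4: x=3/2 → posterior Inverse-Gamma(16/3, 237/8)
obs 5: x=-3 → posterior Inverse-Gamma(35/6, 241/8)
obs 6: x=3/2 → posterior Inverse-Gamma(19/3, 145/4)
obs 7: x=-7/4 → posterior Inverse-Gamma(41/6, 1161/32)
obs 8: x=3/4 → posterior Inverse-Gamma(22/3, 641/16)
obs 9: x=3/4 → posterior Inverse-Gamma(47/6, 1403/32)
obs 10: x=5/2 → posterior Inverse-Gamma(25/3, 1727/32)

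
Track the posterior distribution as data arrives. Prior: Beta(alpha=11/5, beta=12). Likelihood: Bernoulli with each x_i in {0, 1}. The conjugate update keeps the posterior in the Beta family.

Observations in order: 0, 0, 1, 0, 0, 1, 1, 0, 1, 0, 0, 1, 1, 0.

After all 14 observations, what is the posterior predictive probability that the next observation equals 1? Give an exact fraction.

41/141

obs 1: x=0 → posterior Beta(11/5, 13)
obs 2: x=0 → posterior Beta(11/5, 14)
obs 3: x=1 → posterior Beta(16/5, 14)
obs 4: x=0 → posterior Beta(16/5, 15)
obs 5: x=0 → posterior Beta(16/5, 16)
obs 6: x=1 → posterior Beta(21/5, 16)
obs 7: x=1 → posterior Beta(26/5, 16)
obs 8: x=0 → posterior Beta(26/5, 17)
obs 9: x=1 → posterior Beta(31/5, 17)
obs 10: x=0 → posterior Beta(31/5, 18)
obs 11: x=0 → posterior Beta(31/5, 19)
obs 12: x=1 → posterior Beta(36/5, 19)
obs 13: x=1 → posterior Beta(41/5, 19)
obs 14: x=0 → posterior Beta(41/5, 20)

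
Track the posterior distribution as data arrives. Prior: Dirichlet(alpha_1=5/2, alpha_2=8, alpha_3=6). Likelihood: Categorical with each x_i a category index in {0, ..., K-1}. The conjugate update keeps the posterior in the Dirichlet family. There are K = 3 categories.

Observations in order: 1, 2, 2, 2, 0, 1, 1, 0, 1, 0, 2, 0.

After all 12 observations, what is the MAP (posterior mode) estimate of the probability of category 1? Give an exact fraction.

22/51

obs 1: x=1 → posterior Dirichlet(5/2, 9, 6)
obs 2: x=2 → posterior Dirichlet(5/2, 9, 7)
obs 3: x=2 → posterior Dirichlet(5/2, 9, 8)
obs 4: x=2 → posterior Dirichlet(5/2, 9, 9)
obs 5: x=0 → posterior Dirichlet(7/2, 9, 9)
obs 6: x=1 → posterior Dirichlet(7/2, 10, 9)
obs 7: x=1 → posterior Dirichlet(7/2, 11, 9)
obs 8: x=0 → posterior Dirichlet(9/2, 11, 9)
obs 9: x=1 → posterior Dirichlet(9/2, 12, 9)
obs 10: x=0 → posterior Dirichlet(11/2, 12, 9)
obs 11: x=2 → posterior Dirichlet(11/2, 12, 10)
obs 12: x=0 → posterior Dirichlet(13/2, 12, 10)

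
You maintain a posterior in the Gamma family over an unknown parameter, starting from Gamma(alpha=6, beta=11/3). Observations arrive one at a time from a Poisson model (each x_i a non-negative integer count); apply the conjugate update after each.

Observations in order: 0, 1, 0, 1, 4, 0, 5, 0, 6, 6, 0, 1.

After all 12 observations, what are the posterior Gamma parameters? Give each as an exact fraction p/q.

alpha=30, beta=47/3

obs 1: x=0 → posterior Gamma(6, 14/3)
obs 2: x=1 → posterior Gamma(7, 17/3)
obs 3: x=0 → posterior Gamma(7, 20/3)
obs 4: x=1 → posterior Gamma(8, 23/3)
obs 5: x=4 → posterior Gamma(12, 26/3)
obs 6: x=0 → posterior Gamma(12, 29/3)
obs 7: x=5 → posterior Gamma(17, 32/3)
obs 8: x=0 → posterior Gamma(17, 35/3)
obs 9: x=6 → posterior Gamma(23, 38/3)
obs 10: x=6 → posterior Gamma(29, 41/3)
obs 11: x=0 → posterior Gamma(29, 44/3)
obs 12: x=1 → posterior Gamma(30, 47/3)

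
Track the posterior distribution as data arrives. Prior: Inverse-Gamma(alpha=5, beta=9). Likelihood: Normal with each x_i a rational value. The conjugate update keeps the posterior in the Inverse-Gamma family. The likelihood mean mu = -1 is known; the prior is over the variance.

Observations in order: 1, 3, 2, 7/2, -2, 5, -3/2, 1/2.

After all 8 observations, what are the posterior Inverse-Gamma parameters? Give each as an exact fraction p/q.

obs 1: x=1 → posterior Inverse-Gamma(11/2, 11)
obs 2: x=3 → posterior Inverse-Gamma(6, 19)
obs 3: x=2 → posterior Inverse-Gamma(13/2, 47/2)
obs 4: x=7/2 → posterior Inverse-Gamma(7, 269/8)
obs 5: x=-2 → posterior Inverse-Gamma(15/2, 273/8)
obs 6: x=5 → posterior Inverse-Gamma(8, 417/8)
obs 7: x=-3/2 → posterior Inverse-Gamma(17/2, 209/4)
obs 8: x=1/2 → posterior Inverse-Gamma(9, 427/8)

alpha=9, beta=427/8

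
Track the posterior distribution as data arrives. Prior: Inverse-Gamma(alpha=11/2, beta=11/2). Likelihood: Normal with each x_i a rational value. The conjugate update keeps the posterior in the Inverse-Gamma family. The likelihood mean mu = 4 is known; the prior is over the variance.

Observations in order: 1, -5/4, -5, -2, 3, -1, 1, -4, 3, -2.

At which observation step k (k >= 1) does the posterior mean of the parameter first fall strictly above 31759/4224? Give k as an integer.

k = 3

obs 1: x=1 → posterior Inverse-Gamma(6, 10)
obs 2: x=-5/4 → posterior Inverse-Gamma(13/2, 761/32)
obs 3: x=-5 → posterior Inverse-Gamma(7, 2057/32)
obs 4: x=-2 → posterior Inverse-Gamma(15/2, 2633/32)
obs 5: x=3 → posterior Inverse-Gamma(8, 2649/32)
obs 6: x=-1 → posterior Inverse-Gamma(17/2, 3049/32)
obs 7: x=1 → posterior Inverse-Gamma(9, 3193/32)
obs 8: x=-4 → posterior Inverse-Gamma(19/2, 4217/32)
obs 9: x=3 → posterior Inverse-Gamma(10, 4233/32)
obs 10: x=-2 → posterior Inverse-Gamma(21/2, 4809/32)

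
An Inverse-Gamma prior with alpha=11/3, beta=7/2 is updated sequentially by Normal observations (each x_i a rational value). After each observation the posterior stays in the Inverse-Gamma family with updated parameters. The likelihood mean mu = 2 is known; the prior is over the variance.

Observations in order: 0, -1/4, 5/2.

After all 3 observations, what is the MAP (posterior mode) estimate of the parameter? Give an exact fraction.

obs 1: x=0 → posterior Inverse-Gamma(25/6, 11/2)
obs 2: x=-1/4 → posterior Inverse-Gamma(14/3, 257/32)
obs 3: x=5/2 → posterior Inverse-Gamma(31/6, 261/32)

783/592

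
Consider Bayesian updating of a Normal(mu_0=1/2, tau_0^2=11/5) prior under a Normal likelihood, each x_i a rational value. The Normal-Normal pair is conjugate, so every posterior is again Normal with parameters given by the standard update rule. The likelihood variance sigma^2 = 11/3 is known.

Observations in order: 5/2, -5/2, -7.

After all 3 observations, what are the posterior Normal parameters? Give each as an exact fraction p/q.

mu_0=-37/28, tau_0^2=11/14

obs 1: x=5/2 → posterior Normal(5/4, 11/8)
obs 2: x=-5/2 → posterior Normal(5/22, 1)
obs 3: x=-7 → posterior Normal(-37/28, 11/14)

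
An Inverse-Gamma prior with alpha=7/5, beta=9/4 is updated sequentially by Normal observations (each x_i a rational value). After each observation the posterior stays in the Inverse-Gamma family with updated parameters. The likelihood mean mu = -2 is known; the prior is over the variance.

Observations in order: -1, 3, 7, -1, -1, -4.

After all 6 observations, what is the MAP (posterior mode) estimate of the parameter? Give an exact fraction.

obs 1: x=-1 → posterior Inverse-Gamma(19/10, 11/4)
obs 2: x=3 → posterior Inverse-Gamma(12/5, 61/4)
obs 3: x=7 → posterior Inverse-Gamma(29/10, 223/4)
obs 4: x=-1 → posterior Inverse-Gamma(17/5, 225/4)
obs 5: x=-1 → posterior Inverse-Gamma(39/10, 227/4)
obs 6: x=-4 → posterior Inverse-Gamma(22/5, 235/4)

1175/108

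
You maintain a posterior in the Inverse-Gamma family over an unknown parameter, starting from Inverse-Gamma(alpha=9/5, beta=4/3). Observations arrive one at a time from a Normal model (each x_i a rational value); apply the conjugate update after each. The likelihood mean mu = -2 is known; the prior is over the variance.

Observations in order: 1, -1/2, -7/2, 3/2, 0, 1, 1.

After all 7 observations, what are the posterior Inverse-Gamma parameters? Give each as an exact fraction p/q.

alpha=53/10, beta=605/24

obs 1: x=1 → posterior Inverse-Gamma(23/10, 35/6)
obs 2: x=-1/2 → posterior Inverse-Gamma(14/5, 167/24)
obs 3: x=-7/2 → posterior Inverse-Gamma(33/10, 97/12)
obs 4: x=3/2 → posterior Inverse-Gamma(19/5, 341/24)
obs 5: x=0 → posterior Inverse-Gamma(43/10, 389/24)
obs 6: x=1 → posterior Inverse-Gamma(24/5, 497/24)
obs 7: x=1 → posterior Inverse-Gamma(53/10, 605/24)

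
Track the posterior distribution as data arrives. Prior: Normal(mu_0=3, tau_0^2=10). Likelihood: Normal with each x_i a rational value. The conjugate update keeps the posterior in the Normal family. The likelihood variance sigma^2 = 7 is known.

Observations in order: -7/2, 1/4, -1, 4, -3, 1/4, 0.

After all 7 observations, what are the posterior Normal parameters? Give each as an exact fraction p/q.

mu_0=-9/77, tau_0^2=10/11

obs 1: x=-7/2 → posterior Normal(-14/17, 70/17)
obs 2: x=1/4 → posterior Normal(-23/54, 70/27)
obs 3: x=-1 → posterior Normal(-43/74, 70/37)
obs 4: x=4 → posterior Normal(37/94, 70/47)
obs 5: x=-3 → posterior Normal(-23/114, 70/57)
obs 6: x=1/4 → posterior Normal(-9/67, 70/67)
obs 7: x=0 → posterior Normal(-9/77, 10/11)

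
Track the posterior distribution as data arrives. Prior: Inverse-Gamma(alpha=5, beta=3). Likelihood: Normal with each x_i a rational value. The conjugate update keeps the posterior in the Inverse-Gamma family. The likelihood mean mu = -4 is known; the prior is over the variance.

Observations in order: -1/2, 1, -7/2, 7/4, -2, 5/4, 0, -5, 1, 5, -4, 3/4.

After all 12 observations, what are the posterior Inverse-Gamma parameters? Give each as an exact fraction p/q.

alpha=11, beta=4059/32

obs 1: x=-1/2 → posterior Inverse-Gamma(11/2, 73/8)
obs 2: x=1 → posterior Inverse-Gamma(6, 173/8)
obs 3: x=-7/2 → posterior Inverse-Gamma(13/2, 87/4)
obs 4: x=7/4 → posterior Inverse-Gamma(7, 1225/32)
obs 5: x=-2 → posterior Inverse-Gamma(15/2, 1289/32)
obs 6: x=5/4 → posterior Inverse-Gamma(8, 865/16)
obs 7: x=0 → posterior Inverse-Gamma(17/2, 993/16)
obs 8: x=-5 → posterior Inverse-Gamma(9, 1001/16)
obs 9: x=1 → posterior Inverse-Gamma(19/2, 1201/16)
obs 10: x=5 → posterior Inverse-Gamma(10, 1849/16)
obs 11: x=-4 → posterior Inverse-Gamma(21/2, 1849/16)
obs 12: x=3/4 → posterior Inverse-Gamma(11, 4059/32)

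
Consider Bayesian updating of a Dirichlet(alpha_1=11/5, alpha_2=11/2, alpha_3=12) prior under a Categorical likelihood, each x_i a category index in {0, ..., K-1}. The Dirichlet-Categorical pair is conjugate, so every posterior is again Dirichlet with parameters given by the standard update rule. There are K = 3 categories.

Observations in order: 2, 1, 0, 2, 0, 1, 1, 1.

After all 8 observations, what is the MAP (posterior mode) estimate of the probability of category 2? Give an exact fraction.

10/19

obs 1: x=2 → posterior Dirichlet(11/5, 11/2, 13)
obs 2: x=1 → posterior Dirichlet(11/5, 13/2, 13)
obs 3: x=0 → posterior Dirichlet(16/5, 13/2, 13)
obs 4: x=2 → posterior Dirichlet(16/5, 13/2, 14)
obs 5: x=0 → posterior Dirichlet(21/5, 13/2, 14)
obs 6: x=1 → posterior Dirichlet(21/5, 15/2, 14)
obs 7: x=1 → posterior Dirichlet(21/5, 17/2, 14)
obs 8: x=1 → posterior Dirichlet(21/5, 19/2, 14)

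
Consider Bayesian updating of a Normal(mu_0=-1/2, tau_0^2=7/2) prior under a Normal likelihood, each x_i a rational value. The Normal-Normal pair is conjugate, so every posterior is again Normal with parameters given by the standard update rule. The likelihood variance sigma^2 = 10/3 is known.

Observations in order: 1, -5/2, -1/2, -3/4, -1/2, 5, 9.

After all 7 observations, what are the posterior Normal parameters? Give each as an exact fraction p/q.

mu_0=863/668, tau_0^2=70/167

obs 1: x=1 → posterior Normal(11/41, 70/41)
obs 2: x=-5/2 → posterior Normal(-83/124, 35/31)
obs 3: x=-1/2 → posterior Normal(-52/83, 70/83)
obs 4: x=-3/4 → posterior Normal(-271/416, 35/52)
obs 5: x=-1/2 → posterior Normal(-313/500, 14/25)
obs 6: x=5 → posterior Normal(107/584, 35/73)
obs 7: x=9 → posterior Normal(863/668, 70/167)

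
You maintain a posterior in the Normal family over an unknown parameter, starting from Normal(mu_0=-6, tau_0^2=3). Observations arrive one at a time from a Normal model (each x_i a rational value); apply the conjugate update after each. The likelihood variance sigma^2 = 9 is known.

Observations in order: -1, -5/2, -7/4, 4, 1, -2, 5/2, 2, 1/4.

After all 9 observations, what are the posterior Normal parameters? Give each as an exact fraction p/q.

obs 1: x=-1 → posterior Normal(-19/4, 9/4)
obs 2: x=-5/2 → posterior Normal(-43/10, 9/5)
obs 3: x=-7/4 → posterior Normal(-31/8, 3/2)
obs 4: x=4 → posterior Normal(-11/4, 9/7)
obs 5: x=1 → posterior Normal(-73/32, 9/8)
obs 6: x=-2 → posterior Normal(-9/4, 1)
obs 7: x=5/2 → posterior Normal(-71/40, 9/10)
obs 8: x=2 → posterior Normal(-63/44, 9/11)
obs 9: x=1/4 → posterior Normal(-31/24, 3/4)

mu_0=-31/24, tau_0^2=3/4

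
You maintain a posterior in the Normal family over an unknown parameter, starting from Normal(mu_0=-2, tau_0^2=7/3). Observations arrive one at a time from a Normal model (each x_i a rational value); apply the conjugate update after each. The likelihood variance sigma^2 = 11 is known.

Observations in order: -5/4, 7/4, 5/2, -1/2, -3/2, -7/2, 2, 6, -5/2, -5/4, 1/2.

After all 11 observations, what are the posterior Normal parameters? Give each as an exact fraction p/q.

obs 1: x=-5/4 → posterior Normal(-299/160, 77/40)
obs 2: x=7/4 → posterior Normal(-125/94, 77/47)
obs 3: x=5/2 → posterior Normal(-5/6, 77/54)
obs 4: x=-1/2 → posterior Normal(-97/122, 77/61)
obs 5: x=-3/2 → posterior Normal(-59/68, 77/68)
obs 6: x=-7/2 → posterior Normal(-167/150, 77/75)
obs 7: x=2 → posterior Normal(-139/164, 77/82)
obs 8: x=6 → posterior Normal(-55/178, 77/89)
obs 9: x=-5/2 → posterior Normal(-15/32, 77/96)
obs 10: x=-5/4 → posterior Normal(-215/412, 77/103)
obs 11: x=1/2 → posterior Normal(-201/440, 7/10)

mu_0=-201/440, tau_0^2=7/10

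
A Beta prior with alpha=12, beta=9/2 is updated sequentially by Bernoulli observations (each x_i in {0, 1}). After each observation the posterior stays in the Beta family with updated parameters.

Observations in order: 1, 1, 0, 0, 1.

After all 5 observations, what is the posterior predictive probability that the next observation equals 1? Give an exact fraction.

obs 1: x=1 → posterior Beta(13, 9/2)
obs 2: x=1 → posterior Beta(14, 9/2)
obs 3: x=0 → posterior Beta(14, 11/2)
obs 4: x=0 → posterior Beta(14, 13/2)
obs 5: x=1 → posterior Beta(15, 13/2)

30/43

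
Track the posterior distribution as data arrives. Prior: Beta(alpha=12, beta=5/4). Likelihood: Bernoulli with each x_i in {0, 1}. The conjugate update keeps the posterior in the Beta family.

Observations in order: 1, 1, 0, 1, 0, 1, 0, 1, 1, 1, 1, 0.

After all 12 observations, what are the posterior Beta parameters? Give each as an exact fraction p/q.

alpha=20, beta=21/4

obs 1: x=1 → posterior Beta(13, 5/4)
obs 2: x=1 → posterior Beta(14, 5/4)
obs 3: x=0 → posterior Beta(14, 9/4)
obs 4: x=1 → posterior Beta(15, 9/4)
obs 5: x=0 → posterior Beta(15, 13/4)
obs 6: x=1 → posterior Beta(16, 13/4)
obs 7: x=0 → posterior Beta(16, 17/4)
obs 8: x=1 → posterior Beta(17, 17/4)
obs 9: x=1 → posterior Beta(18, 17/4)
obs 10: x=1 → posterior Beta(19, 17/4)
obs 11: x=1 → posterior Beta(20, 17/4)
obs 12: x=0 → posterior Beta(20, 21/4)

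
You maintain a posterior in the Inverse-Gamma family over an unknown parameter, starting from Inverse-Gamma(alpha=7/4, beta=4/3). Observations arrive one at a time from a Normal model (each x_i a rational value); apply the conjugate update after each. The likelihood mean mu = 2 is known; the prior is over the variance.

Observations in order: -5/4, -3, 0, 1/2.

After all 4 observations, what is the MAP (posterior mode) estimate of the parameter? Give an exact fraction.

obs 1: x=-5/4 → posterior Inverse-Gamma(9/4, 635/96)
obs 2: x=-3 → posterior Inverse-Gamma(11/4, 1835/96)
obs 3: x=0 → posterior Inverse-Gamma(13/4, 2027/96)
obs 4: x=1/2 → posterior Inverse-Gamma(15/4, 2135/96)

2135/456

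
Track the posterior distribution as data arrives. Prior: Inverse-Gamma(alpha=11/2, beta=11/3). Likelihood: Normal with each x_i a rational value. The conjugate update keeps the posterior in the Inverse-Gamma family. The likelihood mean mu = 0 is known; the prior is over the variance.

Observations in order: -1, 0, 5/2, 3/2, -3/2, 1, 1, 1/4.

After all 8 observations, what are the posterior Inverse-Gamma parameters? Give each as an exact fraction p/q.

obs 1: x=-1 → posterior Inverse-Gamma(6, 25/6)
obs 2: x=0 → posterior Inverse-Gamma(13/2, 25/6)
obs 3: x=5/2 → posterior Inverse-Gamma(7, 175/24)
obs 4: x=3/2 → posterior Inverse-Gamma(15/2, 101/12)
obs 5: x=-3/2 → posterior Inverse-Gamma(8, 229/24)
obs 6: x=1 → posterior Inverse-Gamma(17/2, 241/24)
obs 7: x=1 → posterior Inverse-Gamma(9, 253/24)
obs 8: x=1/4 → posterior Inverse-Gamma(19/2, 1015/96)

alpha=19/2, beta=1015/96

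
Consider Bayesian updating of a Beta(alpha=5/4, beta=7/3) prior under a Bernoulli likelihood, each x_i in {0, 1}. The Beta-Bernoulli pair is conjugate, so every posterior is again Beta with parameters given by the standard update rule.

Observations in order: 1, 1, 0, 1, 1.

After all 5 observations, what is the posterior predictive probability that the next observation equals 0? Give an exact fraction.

obs 1: x=1 → posterior Beta(9/4, 7/3)
obs 2: x=1 → posterior Beta(13/4, 7/3)
obs 3: x=0 → posterior Beta(13/4, 10/3)
obs 4: x=1 → posterior Beta(17/4, 10/3)
obs 5: x=1 → posterior Beta(21/4, 10/3)

40/103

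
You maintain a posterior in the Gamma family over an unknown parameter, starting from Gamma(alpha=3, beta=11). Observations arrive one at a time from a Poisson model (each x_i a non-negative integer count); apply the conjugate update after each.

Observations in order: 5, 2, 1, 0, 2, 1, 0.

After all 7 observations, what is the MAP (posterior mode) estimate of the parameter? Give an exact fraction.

13/18

obs 1: x=5 → posterior Gamma(8, 12)
obs 2: x=2 → posterior Gamma(10, 13)
obs 3: x=1 → posterior Gamma(11, 14)
obs 4: x=0 → posterior Gamma(11, 15)
obs 5: x=2 → posterior Gamma(13, 16)
obs 6: x=1 → posterior Gamma(14, 17)
obs 7: x=0 → posterior Gamma(14, 18)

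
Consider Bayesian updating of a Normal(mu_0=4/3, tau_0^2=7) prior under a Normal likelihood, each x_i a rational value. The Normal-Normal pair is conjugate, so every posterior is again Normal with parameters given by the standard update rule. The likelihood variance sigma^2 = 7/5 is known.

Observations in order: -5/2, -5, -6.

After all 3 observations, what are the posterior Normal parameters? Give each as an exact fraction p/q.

mu_0=-397/96, tau_0^2=7/16

obs 1: x=-5/2 → posterior Normal(-67/36, 7/6)
obs 2: x=-5 → posterior Normal(-217/66, 7/11)
obs 3: x=-6 → posterior Normal(-397/96, 7/16)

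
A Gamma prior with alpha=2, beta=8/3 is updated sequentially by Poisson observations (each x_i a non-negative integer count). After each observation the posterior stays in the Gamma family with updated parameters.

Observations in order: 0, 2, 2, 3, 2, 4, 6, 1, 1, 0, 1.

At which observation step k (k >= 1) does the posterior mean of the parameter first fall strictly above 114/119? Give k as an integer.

k = 3

obs 1: x=0 → posterior Gamma(2, 11/3)
obs 2: x=2 → posterior Gamma(4, 14/3)
obs 3: x=2 → posterior Gamma(6, 17/3)
obs 4: x=3 → posterior Gamma(9, 20/3)
obs 5: x=2 → posterior Gamma(11, 23/3)
obs 6: x=4 → posterior Gamma(15, 26/3)
obs 7: x=6 → posterior Gamma(21, 29/3)
obs 8: x=1 → posterior Gamma(22, 32/3)
obs 9: x=1 → posterior Gamma(23, 35/3)
obs 10: x=0 → posterior Gamma(23, 38/3)
obs 11: x=1 → posterior Gamma(24, 41/3)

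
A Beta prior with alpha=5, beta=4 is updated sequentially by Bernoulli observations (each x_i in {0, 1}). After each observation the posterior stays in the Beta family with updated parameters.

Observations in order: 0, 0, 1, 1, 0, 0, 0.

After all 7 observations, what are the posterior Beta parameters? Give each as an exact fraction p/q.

obs 1: x=0 → posterior Beta(5, 5)
obs 2: x=0 → posterior Beta(5, 6)
obs 3: x=1 → posterior Beta(6, 6)
obs 4: x=1 → posterior Beta(7, 6)
obs 5: x=0 → posterior Beta(7, 7)
obs 6: x=0 → posterior Beta(7, 8)
obs 7: x=0 → posterior Beta(7, 9)

alpha=7, beta=9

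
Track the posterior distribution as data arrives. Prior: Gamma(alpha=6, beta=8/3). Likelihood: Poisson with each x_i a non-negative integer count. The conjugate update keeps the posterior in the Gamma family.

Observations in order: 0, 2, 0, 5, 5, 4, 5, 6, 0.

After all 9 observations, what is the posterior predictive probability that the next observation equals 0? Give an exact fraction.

obs 1: x=0 → posterior Gamma(6, 11/3)
obs 2: x=2 → posterior Gamma(8, 14/3)
obs 3: x=0 → posterior Gamma(8, 17/3)
obs 4: x=5 → posterior Gamma(13, 20/3)
obs 5: x=5 → posterior Gamma(18, 23/3)
obs 6: x=4 → posterior Gamma(22, 26/3)
obs 7: x=5 → posterior Gamma(27, 29/3)
obs 8: x=6 → posterior Gamma(33, 32/3)
obs 9: x=0 → posterior Gamma(33, 35/3)

900006121921754037511662394623272120952606201171875/13578715476188477092147129073495796451336953924681728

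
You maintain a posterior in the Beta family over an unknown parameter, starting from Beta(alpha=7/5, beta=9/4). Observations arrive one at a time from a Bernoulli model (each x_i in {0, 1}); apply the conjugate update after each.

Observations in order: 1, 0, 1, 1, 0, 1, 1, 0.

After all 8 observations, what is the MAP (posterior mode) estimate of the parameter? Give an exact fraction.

108/193

obs 1: x=1 → posterior Beta(12/5, 9/4)
obs 2: x=0 → posterior Beta(12/5, 13/4)
obs 3: x=1 → posterior Beta(17/5, 13/4)
obs 4: x=1 → posterior Beta(22/5, 13/4)
obs 5: x=0 → posterior Beta(22/5, 17/4)
obs 6: x=1 → posterior Beta(27/5, 17/4)
obs 7: x=1 → posterior Beta(32/5, 17/4)
obs 8: x=0 → posterior Beta(32/5, 21/4)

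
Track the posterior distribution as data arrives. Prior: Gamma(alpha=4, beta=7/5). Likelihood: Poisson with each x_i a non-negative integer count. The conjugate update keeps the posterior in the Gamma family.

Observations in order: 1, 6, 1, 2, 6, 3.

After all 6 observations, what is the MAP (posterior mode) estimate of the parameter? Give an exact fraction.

110/37

obs 1: x=1 → posterior Gamma(5, 12/5)
obs 2: x=6 → posterior Gamma(11, 17/5)
obs 3: x=1 → posterior Gamma(12, 22/5)
obs 4: x=2 → posterior Gamma(14, 27/5)
obs 5: x=6 → posterior Gamma(20, 32/5)
obs 6: x=3 → posterior Gamma(23, 37/5)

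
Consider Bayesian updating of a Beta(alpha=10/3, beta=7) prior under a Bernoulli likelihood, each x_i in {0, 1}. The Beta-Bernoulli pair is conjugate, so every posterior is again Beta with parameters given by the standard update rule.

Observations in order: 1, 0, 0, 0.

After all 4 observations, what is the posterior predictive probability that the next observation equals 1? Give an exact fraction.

13/43

obs 1: x=1 → posterior Beta(13/3, 7)
obs 2: x=0 → posterior Beta(13/3, 8)
obs 3: x=0 → posterior Beta(13/3, 9)
obs 4: x=0 → posterior Beta(13/3, 10)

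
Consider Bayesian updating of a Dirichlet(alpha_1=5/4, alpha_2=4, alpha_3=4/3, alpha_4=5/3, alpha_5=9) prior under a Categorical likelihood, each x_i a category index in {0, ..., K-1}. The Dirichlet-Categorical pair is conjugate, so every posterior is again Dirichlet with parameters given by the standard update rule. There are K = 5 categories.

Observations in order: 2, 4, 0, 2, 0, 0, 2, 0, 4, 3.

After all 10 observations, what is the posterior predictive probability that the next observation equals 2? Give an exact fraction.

52/327

obs 1: x=2 → posterior Dirichlet(5/4, 4, 7/3, 5/3, 9)
obs 2: x=4 → posterior Dirichlet(5/4, 4, 7/3, 5/3, 10)
obs 3: x=0 → posterior Dirichlet(9/4, 4, 7/3, 5/3, 10)
obs 4: x=2 → posterior Dirichlet(9/4, 4, 10/3, 5/3, 10)
obs 5: x=0 → posterior Dirichlet(13/4, 4, 10/3, 5/3, 10)
obs 6: x=0 → posterior Dirichlet(17/4, 4, 10/3, 5/3, 10)
obs 7: x=2 → posterior Dirichlet(17/4, 4, 13/3, 5/3, 10)
obs 8: x=0 → posterior Dirichlet(21/4, 4, 13/3, 5/3, 10)
obs 9: x=4 → posterior Dirichlet(21/4, 4, 13/3, 5/3, 11)
obs 10: x=3 → posterior Dirichlet(21/4, 4, 13/3, 8/3, 11)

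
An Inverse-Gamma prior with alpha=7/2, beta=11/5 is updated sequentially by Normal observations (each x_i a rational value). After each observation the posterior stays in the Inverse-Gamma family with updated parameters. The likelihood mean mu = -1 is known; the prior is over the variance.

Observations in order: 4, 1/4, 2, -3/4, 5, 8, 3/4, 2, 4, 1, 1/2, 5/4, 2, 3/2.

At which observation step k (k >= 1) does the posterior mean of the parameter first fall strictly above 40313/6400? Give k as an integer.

k = 5

obs 1: x=4 → posterior Inverse-Gamma(4, 147/10)
obs 2: x=1/4 → posterior Inverse-Gamma(9/2, 2477/160)
obs 3: x=2 → posterior Inverse-Gamma(5, 3197/160)
obs 4: x=-3/4 → posterior Inverse-Gamma(11/2, 1601/80)
obs 5: x=5 → posterior Inverse-Gamma(6, 3041/80)
obs 6: x=8 → posterior Inverse-Gamma(13/2, 6281/80)
obs 7: x=3/4 → posterior Inverse-Gamma(7, 12807/160)
obs 8: x=2 → posterior Inverse-Gamma(15/2, 13527/160)
obs 9: x=4 → posterior Inverse-Gamma(8, 15527/160)
obs 10: x=1 → posterior Inverse-Gamma(17/2, 15847/160)
obs 11: x=1/2 → posterior Inverse-Gamma(9, 16027/160)
obs 12: x=5/4 → posterior Inverse-Gamma(19/2, 1027/10)
obs 13: x=2 → posterior Inverse-Gamma(10, 536/5)
obs 14: x=3/2 → posterior Inverse-Gamma(21/2, 4413/40)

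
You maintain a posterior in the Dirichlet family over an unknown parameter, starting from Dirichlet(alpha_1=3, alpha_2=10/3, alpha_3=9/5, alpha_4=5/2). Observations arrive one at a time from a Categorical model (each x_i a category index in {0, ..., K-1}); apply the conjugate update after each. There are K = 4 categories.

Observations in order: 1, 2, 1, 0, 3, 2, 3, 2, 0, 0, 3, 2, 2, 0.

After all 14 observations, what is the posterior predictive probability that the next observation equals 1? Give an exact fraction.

obs 1: x=1 → posterior Dirichlet(3, 13/3, 9/5, 5/2)
obs 2: x=2 → posterior Dirichlet(3, 13/3, 14/5, 5/2)
obs 3: x=1 → posterior Dirichlet(3, 16/3, 14/5, 5/2)
obs 4: x=0 → posterior Dirichlet(4, 16/3, 14/5, 5/2)
obs 5: x=3 → posterior Dirichlet(4, 16/3, 14/5, 7/2)
obs 6: x=2 → posterior Dirichlet(4, 16/3, 19/5, 7/2)
obs 7: x=3 → posterior Dirichlet(4, 16/3, 19/5, 9/2)
obs 8: x=2 → posterior Dirichlet(4, 16/3, 24/5, 9/2)
obs 9: x=0 → posterior Dirichlet(5, 16/3, 24/5, 9/2)
obs 10: x=0 → posterior Dirichlet(6, 16/3, 24/5, 9/2)
obs 11: x=3 → posterior Dirichlet(6, 16/3, 24/5, 11/2)
obs 12: x=2 → posterior Dirichlet(6, 16/3, 29/5, 11/2)
obs 13: x=2 → posterior Dirichlet(6, 16/3, 34/5, 11/2)
obs 14: x=0 → posterior Dirichlet(7, 16/3, 34/5, 11/2)

160/739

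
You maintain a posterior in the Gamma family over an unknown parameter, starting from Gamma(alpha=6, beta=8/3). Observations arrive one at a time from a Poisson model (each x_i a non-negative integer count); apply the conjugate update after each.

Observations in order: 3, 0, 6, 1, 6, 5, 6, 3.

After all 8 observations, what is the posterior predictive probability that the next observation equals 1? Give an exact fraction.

165509518413515996702701478932233391830823825195829035008/1350571686708832152540938380931547726504504680633544921875

obs 1: x=3 → posterior Gamma(9, 11/3)
obs 2: x=0 → posterior Gamma(9, 14/3)
obs 3: x=6 → posterior Gamma(15, 17/3)
obs 4: x=1 → posterior Gamma(16, 20/3)
obs 5: x=6 → posterior Gamma(22, 23/3)
obs 6: x=5 → posterior Gamma(27, 26/3)
obs 7: x=6 → posterior Gamma(33, 29/3)
obs 8: x=3 → posterior Gamma(36, 32/3)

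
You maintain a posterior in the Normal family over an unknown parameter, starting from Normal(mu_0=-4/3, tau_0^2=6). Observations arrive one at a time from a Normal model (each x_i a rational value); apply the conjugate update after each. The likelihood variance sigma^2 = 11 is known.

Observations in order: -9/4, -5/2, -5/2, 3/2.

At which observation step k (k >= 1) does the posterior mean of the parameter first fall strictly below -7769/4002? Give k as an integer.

k = 3

obs 1: x=-9/4 → posterior Normal(-169/102, 66/17)
obs 2: x=-5/2 → posterior Normal(-259/138, 66/23)
obs 3: x=-5/2 → posterior Normal(-349/174, 66/29)
obs 4: x=3/2 → posterior Normal(-59/42, 66/35)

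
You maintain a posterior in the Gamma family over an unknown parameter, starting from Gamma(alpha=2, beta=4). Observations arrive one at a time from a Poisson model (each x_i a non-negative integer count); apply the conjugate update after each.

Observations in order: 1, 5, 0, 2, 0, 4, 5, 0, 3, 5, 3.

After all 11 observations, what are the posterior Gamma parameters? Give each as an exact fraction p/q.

alpha=30, beta=15

obs 1: x=1 → posterior Gamma(3, 5)
obs 2: x=5 → posterior Gamma(8, 6)
obs 3: x=0 → posterior Gamma(8, 7)
obs 4: x=2 → posterior Gamma(10, 8)
obs 5: x=0 → posterior Gamma(10, 9)
obs 6: x=4 → posterior Gamma(14, 10)
obs 7: x=5 → posterior Gamma(19, 11)
obs 8: x=0 → posterior Gamma(19, 12)
obs 9: x=3 → posterior Gamma(22, 13)
obs 10: x=5 → posterior Gamma(27, 14)
obs 11: x=3 → posterior Gamma(30, 15)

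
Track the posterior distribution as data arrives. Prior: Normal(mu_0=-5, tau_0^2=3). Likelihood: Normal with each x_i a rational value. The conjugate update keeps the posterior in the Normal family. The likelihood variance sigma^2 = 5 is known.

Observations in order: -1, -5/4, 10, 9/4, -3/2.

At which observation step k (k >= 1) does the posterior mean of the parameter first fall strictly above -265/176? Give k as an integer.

obs 1: x=-1 → posterior Normal(-7/2, 15/8)
obs 2: x=-5/4 → posterior Normal(-127/44, 15/11)
obs 3: x=10 → posterior Normal(-1/8, 15/14)
obs 4: x=9/4 → posterior Normal(5/17, 15/17)
obs 5: x=-3/2 → posterior Normal(1/40, 3/4)

k = 3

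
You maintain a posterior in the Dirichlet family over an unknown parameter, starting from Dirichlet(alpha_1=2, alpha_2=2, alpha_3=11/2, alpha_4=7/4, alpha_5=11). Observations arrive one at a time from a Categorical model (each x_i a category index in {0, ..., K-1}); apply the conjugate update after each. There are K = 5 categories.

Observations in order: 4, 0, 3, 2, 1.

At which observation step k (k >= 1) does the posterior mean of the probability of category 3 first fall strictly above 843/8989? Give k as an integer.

obs 1: x=4 → posterior Dirichlet(2, 2, 11/2, 7/4, 12)
obs 2: x=0 → posterior Dirichlet(3, 2, 11/2, 7/4, 12)
obs 3: x=3 → posterior Dirichlet(3, 2, 11/2, 11/4, 12)
obs 4: x=2 → posterior Dirichlet(3, 2, 13/2, 11/4, 12)
obs 5: x=1 → posterior Dirichlet(3, 3, 13/2, 11/4, 12)

k = 3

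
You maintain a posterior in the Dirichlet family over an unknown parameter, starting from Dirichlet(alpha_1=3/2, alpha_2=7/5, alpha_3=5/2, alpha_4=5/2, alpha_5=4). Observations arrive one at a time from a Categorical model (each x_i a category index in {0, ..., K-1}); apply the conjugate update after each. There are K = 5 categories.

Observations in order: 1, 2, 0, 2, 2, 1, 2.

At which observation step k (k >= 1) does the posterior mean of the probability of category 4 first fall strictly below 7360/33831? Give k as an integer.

obs 1: x=1 → posterior Dirichlet(3/2, 12/5, 5/2, 5/2, 4)
obs 2: x=2 → posterior Dirichlet(3/2, 12/5, 7/2, 5/2, 4)
obs 3: x=0 → posterior Dirichlet(5/2, 12/5, 7/2, 5/2, 4)
obs 4: x=2 → posterior Dirichlet(5/2, 12/5, 9/2, 5/2, 4)
obs 5: x=2 → posterior Dirichlet(5/2, 12/5, 11/2, 5/2, 4)
obs 6: x=1 → posterior Dirichlet(5/2, 17/5, 11/2, 5/2, 4)
obs 7: x=2 → posterior Dirichlet(5/2, 17/5, 13/2, 5/2, 4)

k = 7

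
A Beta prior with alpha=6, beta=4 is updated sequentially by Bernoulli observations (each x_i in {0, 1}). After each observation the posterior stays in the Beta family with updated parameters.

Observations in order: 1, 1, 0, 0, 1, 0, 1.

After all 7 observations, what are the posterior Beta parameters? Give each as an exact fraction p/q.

obs 1: x=1 → posterior Beta(7, 4)
obs 2: x=1 → posterior Beta(8, 4)
obs 3: x=0 → posterior Beta(8, 5)
obs 4: x=0 → posterior Beta(8, 6)
obs 5: x=1 → posterior Beta(9, 6)
obs 6: x=0 → posterior Beta(9, 7)
obs 7: x=1 → posterior Beta(10, 7)

alpha=10, beta=7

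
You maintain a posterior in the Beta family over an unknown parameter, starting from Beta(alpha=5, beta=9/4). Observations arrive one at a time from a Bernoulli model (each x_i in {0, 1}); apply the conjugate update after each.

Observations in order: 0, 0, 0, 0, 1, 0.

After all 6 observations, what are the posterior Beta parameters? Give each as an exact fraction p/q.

alpha=6, beta=29/4

obs 1: x=0 → posterior Beta(5, 13/4)
obs 2: x=0 → posterior Beta(5, 17/4)
obs 3: x=0 → posterior Beta(5, 21/4)
obs 4: x=0 → posterior Beta(5, 25/4)
obs 5: x=1 → posterior Beta(6, 25/4)
obs 6: x=0 → posterior Beta(6, 29/4)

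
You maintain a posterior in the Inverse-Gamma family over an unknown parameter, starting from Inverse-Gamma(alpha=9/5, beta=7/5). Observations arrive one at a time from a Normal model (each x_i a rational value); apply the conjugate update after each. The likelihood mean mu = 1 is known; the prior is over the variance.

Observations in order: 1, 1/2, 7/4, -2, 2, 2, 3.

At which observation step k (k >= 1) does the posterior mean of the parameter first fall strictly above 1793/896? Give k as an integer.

k = 4

obs 1: x=1 → posterior Inverse-Gamma(23/10, 7/5)
obs 2: x=1/2 → posterior Inverse-Gamma(14/5, 61/40)
obs 3: x=7/4 → posterior Inverse-Gamma(33/10, 289/160)
obs 4: x=-2 → posterior Inverse-Gamma(19/5, 1009/160)
obs 5: x=2 → posterior Inverse-Gamma(43/10, 1089/160)
obs 6: x=2 → posterior Inverse-Gamma(24/5, 1169/160)
obs 7: x=3 → posterior Inverse-Gamma(53/10, 1489/160)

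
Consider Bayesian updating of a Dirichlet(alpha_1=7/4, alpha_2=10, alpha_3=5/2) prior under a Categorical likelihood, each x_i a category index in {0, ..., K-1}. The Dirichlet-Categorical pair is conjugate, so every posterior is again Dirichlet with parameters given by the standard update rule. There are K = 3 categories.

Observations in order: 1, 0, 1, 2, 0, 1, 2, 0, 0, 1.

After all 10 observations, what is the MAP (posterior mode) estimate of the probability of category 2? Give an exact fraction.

14/85

obs 1: x=1 → posterior Dirichlet(7/4, 11, 5/2)
obs 2: x=0 → posterior Dirichlet(11/4, 11, 5/2)
obs 3: x=1 → posterior Dirichlet(11/4, 12, 5/2)
obs 4: x=2 → posterior Dirichlet(11/4, 12, 7/2)
obs 5: x=0 → posterior Dirichlet(15/4, 12, 7/2)
obs 6: x=1 → posterior Dirichlet(15/4, 13, 7/2)
obs 7: x=2 → posterior Dirichlet(15/4, 13, 9/2)
obs 8: x=0 → posterior Dirichlet(19/4, 13, 9/2)
obs 9: x=0 → posterior Dirichlet(23/4, 13, 9/2)
obs 10: x=1 → posterior Dirichlet(23/4, 14, 9/2)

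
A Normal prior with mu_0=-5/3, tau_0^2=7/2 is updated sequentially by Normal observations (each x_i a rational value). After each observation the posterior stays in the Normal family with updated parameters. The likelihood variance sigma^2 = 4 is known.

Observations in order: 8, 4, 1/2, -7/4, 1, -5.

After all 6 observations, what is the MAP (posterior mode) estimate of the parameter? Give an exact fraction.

obs 1: x=8 → posterior Normal(128/45, 28/15)
obs 2: x=4 → posterior Normal(106/33, 14/11)
obs 3: x=1/2 → posterior Normal(445/174, 28/29)
obs 4: x=-7/4 → posterior Normal(743/432, 7/9)
obs 5: x=1 → posterior Normal(827/516, 28/43)
obs 6: x=-5 → posterior Normal(407/600, 14/25)

407/600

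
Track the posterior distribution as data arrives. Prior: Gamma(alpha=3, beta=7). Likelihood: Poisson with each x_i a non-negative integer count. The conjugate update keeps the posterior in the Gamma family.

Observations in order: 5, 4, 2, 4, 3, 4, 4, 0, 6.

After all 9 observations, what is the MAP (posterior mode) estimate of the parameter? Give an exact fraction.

obs 1: x=5 → posterior Gamma(8, 8)
obs 2: x=4 → posterior Gamma(12, 9)
obs 3: x=2 → posterior Gamma(14, 10)
obs 4: x=4 → posterior Gamma(18, 11)
obs 5: x=3 → posterior Gamma(21, 12)
obs 6: x=4 → posterior Gamma(25, 13)
obs 7: x=4 → posterior Gamma(29, 14)
obs 8: x=0 → posterior Gamma(29, 15)
obs 9: x=6 → posterior Gamma(35, 16)

17/8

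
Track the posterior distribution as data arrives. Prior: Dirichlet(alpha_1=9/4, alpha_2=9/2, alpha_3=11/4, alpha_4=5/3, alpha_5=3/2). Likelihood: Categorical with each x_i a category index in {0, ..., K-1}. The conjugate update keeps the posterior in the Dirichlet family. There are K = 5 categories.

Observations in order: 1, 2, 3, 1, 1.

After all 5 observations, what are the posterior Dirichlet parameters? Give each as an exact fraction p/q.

obs 1: x=1 → posterior Dirichlet(9/4, 11/2, 11/4, 5/3, 3/2)
obs 2: x=2 → posterior Dirichlet(9/4, 11/2, 15/4, 5/3, 3/2)
obs 3: x=3 → posterior Dirichlet(9/4, 11/2, 15/4, 8/3, 3/2)
obs 4: x=1 → posterior Dirichlet(9/4, 13/2, 15/4, 8/3, 3/2)
obs 5: x=1 → posterior Dirichlet(9/4, 15/2, 15/4, 8/3, 3/2)

alpha_1=9/4, alpha_2=15/2, alpha_3=15/4, alpha_4=8/3, alpha_5=3/2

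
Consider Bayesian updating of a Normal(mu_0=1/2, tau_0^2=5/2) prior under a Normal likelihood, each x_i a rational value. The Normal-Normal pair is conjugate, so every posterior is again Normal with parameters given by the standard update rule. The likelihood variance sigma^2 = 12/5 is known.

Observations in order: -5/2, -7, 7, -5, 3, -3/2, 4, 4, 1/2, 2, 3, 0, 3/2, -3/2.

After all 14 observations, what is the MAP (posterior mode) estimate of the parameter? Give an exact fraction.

399/748

obs 1: x=-5/2 → posterior Normal(-101/98, 60/49)
obs 2: x=-7 → posterior Normal(-451/148, 30/37)
obs 3: x=7 → posterior Normal(-101/198, 20/33)
obs 4: x=-5 → posterior Normal(-351/248, 15/31)
obs 5: x=3 → posterior Normal(-201/298, 60/149)
obs 6: x=-3/2 → posterior Normal(-23/29, 10/29)
obs 7: x=4 → posterior Normal(-38/199, 60/199)
obs 8: x=4 → posterior Normal(31/112, 15/56)
obs 9: x=1/2 → posterior Normal(149/498, 20/83)
obs 10: x=2 → posterior Normal(249/548, 30/137)
obs 11: x=3 → posterior Normal(399/598, 60/299)
obs 12: x=0 → posterior Normal(133/216, 5/27)
obs 13: x=3/2 → posterior Normal(237/349, 60/349)
obs 14: x=-3/2 → posterior Normal(399/748, 30/187)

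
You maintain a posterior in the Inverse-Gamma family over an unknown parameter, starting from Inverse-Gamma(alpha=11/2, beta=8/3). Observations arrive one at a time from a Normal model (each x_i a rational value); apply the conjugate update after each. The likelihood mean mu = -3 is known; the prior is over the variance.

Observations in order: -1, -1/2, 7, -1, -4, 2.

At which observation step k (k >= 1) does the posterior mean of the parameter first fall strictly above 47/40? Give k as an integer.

k = 2

obs 1: x=-1 → posterior Inverse-Gamma(6, 14/3)
obs 2: x=-1/2 → posterior Inverse-Gamma(13/2, 187/24)
obs 3: x=7 → posterior Inverse-Gamma(7, 1387/24)
obs 4: x=-1 → posterior Inverse-Gamma(15/2, 1435/24)
obs 5: x=-4 → posterior Inverse-Gamma(8, 1447/24)
obs 6: x=2 → posterior Inverse-Gamma(17/2, 1747/24)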